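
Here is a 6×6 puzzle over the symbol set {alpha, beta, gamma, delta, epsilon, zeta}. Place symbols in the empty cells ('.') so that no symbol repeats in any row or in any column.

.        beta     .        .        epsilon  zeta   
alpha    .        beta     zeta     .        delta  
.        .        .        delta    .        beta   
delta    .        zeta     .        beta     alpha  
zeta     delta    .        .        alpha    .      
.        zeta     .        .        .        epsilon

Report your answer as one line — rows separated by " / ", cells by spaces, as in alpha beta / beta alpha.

gamma beta delta alpha epsilon zeta / alpha epsilon beta zeta gamma delta / epsilon alpha gamma delta zeta beta / delta gamma zeta epsilon beta alpha / zeta delta epsilon beta alpha gamma / beta zeta alpha gamma delta epsilon

At row 1, column 1: row 1 has {beta,epsilon,zeta}; column 1 has {alpha,delta,zeta}; that leaves gamma.
At row 1, column 4: row 1 has {beta,gamma,epsilon,zeta}; column 4 has {delta,zeta}; that leaves alpha.
At row 2, column 5: row 2 has {alpha,beta,delta,zeta}; column 5 has {alpha,beta,epsilon}; that leaves gamma.
At row 3, column 1: row 3 has {beta,delta}; column 1 has {alpha,gamma,delta,zeta}; that leaves epsilon.
At row 3, column 5: row 3 has {beta,delta,epsilon}; column 5 has {alpha,beta,gamma,epsilon}; that leaves zeta.
At row 5, column 6: row 5 has {alpha,delta,zeta}; column 6 has {alpha,beta,delta,epsilon,zeta}; that leaves gamma.
At row 6, column 1: row 6 has {epsilon,zeta}; column 1 has {alpha,gamma,delta,epsilon,zeta}; that leaves beta.
At row 6, column 4: row 6 has {beta,epsilon,zeta}; column 4 has {alpha,delta,zeta}; that leaves gamma.
At row 6, column 5: row 6 has {beta,gamma,epsilon,zeta}; column 5 has {alpha,beta,gamma,epsilon,zeta}; that leaves delta.
At row 1, column 3: row 1 has {alpha,beta,gamma,epsilon,zeta}; column 3 has {beta,zeta}; that leaves delta.
At row 2, column 2: row 2 has {alpha,beta,gamma,delta,zeta}; column 2 has {beta,delta,zeta}; that leaves epsilon.
At row 4, column 2: row 4 has {alpha,beta,delta,zeta}; column 2 has {beta,delta,epsilon,zeta}; that leaves gamma.
At row 4, column 4: row 4 has {alpha,beta,gamma,delta,zeta}; column 4 has {alpha,gamma,delta,zeta}; that leaves epsilon.
At row 5, column 3: row 5 has {alpha,gamma,delta,zeta}; column 3 has {beta,delta,zeta}; that leaves epsilon.
At row 5, column 4: row 5 has {alpha,gamma,delta,epsilon,zeta}; column 4 has {alpha,gamma,delta,epsilon,zeta}; that leaves beta.
At row 6, column 3: row 6 has {beta,gamma,delta,epsilon,zeta}; column 3 has {beta,delta,epsilon,zeta}; that leaves alpha.
At row 3, column 2: row 3 has {beta,delta,epsilon,zeta}; column 2 has {beta,gamma,delta,epsilon,zeta}; that leaves alpha.
At row 3, column 3: row 3 has {alpha,beta,delta,epsilon,zeta}; column 3 has {alpha,beta,delta,epsilon,zeta}; that leaves gamma.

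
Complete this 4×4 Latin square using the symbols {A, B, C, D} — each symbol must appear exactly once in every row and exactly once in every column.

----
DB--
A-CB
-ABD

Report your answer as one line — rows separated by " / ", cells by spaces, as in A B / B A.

B C D A / D B A C / A D C B / C A B D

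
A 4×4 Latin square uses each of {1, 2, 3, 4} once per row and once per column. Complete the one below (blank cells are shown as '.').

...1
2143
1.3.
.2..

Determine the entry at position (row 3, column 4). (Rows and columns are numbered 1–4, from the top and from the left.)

2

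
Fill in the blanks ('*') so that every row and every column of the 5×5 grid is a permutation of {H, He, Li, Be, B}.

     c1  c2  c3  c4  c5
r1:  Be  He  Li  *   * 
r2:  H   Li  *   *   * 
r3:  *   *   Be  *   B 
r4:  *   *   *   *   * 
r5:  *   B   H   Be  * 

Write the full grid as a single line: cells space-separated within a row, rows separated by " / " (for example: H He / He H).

Be He Li B H / H Li B He Be / He H Be Li B / B Be He H Li / Li B H Be He

At row 1, column 5: row 1 has {He,Li,Be}; column 5 has {B}; that leaves H.
At row 3, column 2: row 3 has {Be,B}; column 2 has {He,Li,B}; that leaves H.
At row 4, column 2: row 4 is empty so far; column 2 has {H,He,Li,B}; that leaves Be.
At row 1, column 4: row 1 has {H,He,Li,Be}; column 4 has {Be}; that leaves B.
At row 2, column 4: row 2 has {H,Li}; column 4 has {Be,B}; that leaves He.
At row 2, column 5: row 2 has {H,He,Li}; column 5 has {H,B}; that leaves Be.
At row 3, column 4: row 3 has {H,Be,B}; column 4 has {He,Be,B}; that leaves Li.
At row 4, column 4: row 4 has {Be}; column 4 has {He,Li,Be,B}; that leaves H.
At row 2, column 3: row 2 has {H,He,Li,Be}; column 3 has {H,Li,Be}; that leaves B.
At row 3, column 1: row 3 has {H,Li,Be,B}; column 1 has {H,Be}; that leaves He.
At row 4, column 3: row 4 has {H,Be}; column 3 has {H,Li,Be,B}; that leaves He.
At row 4, column 5: row 4 has {H,He,Be}; column 5 has {H,Be,B}; that leaves Li.
At row 5, column 1: row 5 has {H,Be,B}; column 1 has {H,He,Be}; that leaves Li.
At row 5, column 5: row 5 has {H,Li,Be,B}; column 5 has {H,Li,Be,B}; that leaves He.
At row 4, column 1: row 4 has {H,He,Li,Be}; column 1 has {H,He,Li,Be}; that leaves B.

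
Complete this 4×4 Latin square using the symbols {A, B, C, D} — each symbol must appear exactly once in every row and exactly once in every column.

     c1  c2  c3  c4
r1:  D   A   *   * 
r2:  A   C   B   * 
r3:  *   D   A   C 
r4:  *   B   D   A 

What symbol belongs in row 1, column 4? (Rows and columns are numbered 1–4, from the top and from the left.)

(r1,c3) = C
(r1,c4) = B

B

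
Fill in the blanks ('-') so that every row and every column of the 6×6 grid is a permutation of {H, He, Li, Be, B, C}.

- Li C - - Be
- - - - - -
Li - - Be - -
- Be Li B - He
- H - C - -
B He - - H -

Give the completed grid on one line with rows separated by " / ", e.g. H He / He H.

(r4,c5) = C
(r6,c3) = Be
(r6,c4) = Li
(r6,c6) = C
(r4,c1) = H
(r1,c1) = He
(r1,c4) = H
(r1,c5) = B
(r2,c4) = He
(r3,c5) = He
(r5,c1) = Be
(r5,c5) = Li
(r5,c6) = B
(r2,c1) = C
(r2,c2) = B
(r2,c3) = H
(r2,c5) = Be
(r2,c6) = Li
(r3,c2) = C
(r3,c3) = B
(r3,c6) = H
(r5,c3) = He

He Li C H B Be / C B H He Be Li / Li C B Be He H / H Be Li B C He / Be H He C Li B / B He Be Li H C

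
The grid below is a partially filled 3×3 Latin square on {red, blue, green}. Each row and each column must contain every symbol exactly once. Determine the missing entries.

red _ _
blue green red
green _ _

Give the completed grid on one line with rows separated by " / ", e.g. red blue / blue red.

(r1,c2) = blue
(r1,c3) = green
(r3,c2) = red
(r3,c3) = blue

red blue green / blue green red / green red blue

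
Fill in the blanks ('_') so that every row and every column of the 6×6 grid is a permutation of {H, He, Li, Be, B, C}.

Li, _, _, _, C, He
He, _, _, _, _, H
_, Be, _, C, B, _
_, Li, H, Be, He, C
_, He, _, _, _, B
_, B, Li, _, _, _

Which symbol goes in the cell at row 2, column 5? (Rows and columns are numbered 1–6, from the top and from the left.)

Cell (r1,c2): row 1 has {He,Li,C}; column 2 has {He,Li,Be,B} → H.
Cell (r1,c4): row 1 has {H,He,Li,C}; column 4 has {Be,C} → B.
Cell (r2,c2): row 2 has {H,He}; column 2 has {H,He,Li,Be,B} → C.
Cell (r2,c4): row 2 has {H,He,C}; column 4 has {Be,B,C} → Li.
Cell (r2,c5): row 2 has {H,He,Li,C}; column 5 has {He,B,C} → Be.

Be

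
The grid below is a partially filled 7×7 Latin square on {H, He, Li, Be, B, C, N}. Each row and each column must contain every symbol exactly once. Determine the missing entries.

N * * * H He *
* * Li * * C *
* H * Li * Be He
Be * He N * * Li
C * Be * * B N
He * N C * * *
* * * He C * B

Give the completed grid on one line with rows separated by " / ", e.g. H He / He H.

Cell (r3,c1): row 3 has {H,He,Li,Be}; column 1 has {He,Be,C,N} → B.
Cell (r3,c3): row 3 has {H,He,Li,Be,B}; column 3 has {He,Li,Be,N} → C.
Cell (r3,c5): row 3 has {H,He,Li,Be,B,C}; column 5 has {H,C} → N.
Cell (r4,c5): row 4 has {He,Li,Be,N}; column 5 has {H,C,N} → B.
Cell (r4,c6): row 4 has {He,Li,Be,B,N}; column 6 has {He,Be,B,C} → H.
Cell (r5,c4): row 5 has {Be,B,C,N}; column 4 has {He,Li,C,N} → H.
Cell (r6,c6): row 6 has {He,C,N}; column 6 has {H,He,Be,B,C} → Li.
Cell (r7,c3): row 7 has {He,B,C}; column 3 has {He,Li,Be,C,N} → H.
Cell (r7,c6): row 7 has {H,He,B,C}; column 6 has {H,He,Li,Be,B,C} → N.
Cell (r1,c3): row 1 has {H,He,N}; column 3 has {H,He,Li,Be,C,N} → B.
Cell (r1,c4): row 1 has {H,He,B,N}; column 4 has {H,He,Li,C,N} → Be.
Cell (r1,c7): row 1 has {H,He,Be,B,N}; column 7 has {He,Li,B,N} → C.
Cell (r2,c1): row 2 has {Li,C}; column 1 has {He,Be,B,C,N} → H.
Cell (r2,c4): row 2 has {H,Li,C}; column 4 has {H,He,Li,Be,C,N} → B.
Cell (r2,c7): row 2 has {H,Li,B,C}; column 7 has {He,Li,B,C,N} → Be.
Cell (r4,c2): row 4 has {H,He,Li,Be,B,N}; column 2 has {H} → C.
Cell (r6,c5): row 6 has {He,Li,C,N}; column 5 has {H,B,C,N} → Be.
Cell (r6,c7): row 6 has {He,Li,Be,C,N}; column 7 has {He,Li,Be,B,C,N} → H.
Cell (r7,c1): row 7 has {H,He,B,C,N}; column 1 has {H,He,Be,B,C,N} → Li.
Cell (r7,c2): row 7 has {H,He,Li,B,C,N}; column 2 has {H,C} → Be.
Cell (r1,c2): row 1 has {H,He,Be,B,C,N}; column 2 has {H,Be,C} → Li.
Cell (r2,c5): row 2 has {H,Li,Be,B,C}; column 5 has {H,Be,B,C,N} → He.
Cell (r5,c2): row 5 has {H,Be,B,C,N}; column 2 has {H,Li,Be,C} → He.
Cell (r5,c5): row 5 has {H,He,Be,B,C,N}; column 5 has {H,He,Be,B,C,N} → Li.
Cell (r6,c2): row 6 has {H,He,Li,Be,C,N}; column 2 has {H,He,Li,Be,C} → B.
Cell (r2,c2): row 2 has {H,He,Li,Be,B,C}; column 2 has {H,He,Li,Be,B,C} → N.

N Li B Be H He C / H N Li B He C Be / B H C Li N Be He / Be C He N B H Li / C He Be H Li B N / He B N C Be Li H / Li Be H He C N B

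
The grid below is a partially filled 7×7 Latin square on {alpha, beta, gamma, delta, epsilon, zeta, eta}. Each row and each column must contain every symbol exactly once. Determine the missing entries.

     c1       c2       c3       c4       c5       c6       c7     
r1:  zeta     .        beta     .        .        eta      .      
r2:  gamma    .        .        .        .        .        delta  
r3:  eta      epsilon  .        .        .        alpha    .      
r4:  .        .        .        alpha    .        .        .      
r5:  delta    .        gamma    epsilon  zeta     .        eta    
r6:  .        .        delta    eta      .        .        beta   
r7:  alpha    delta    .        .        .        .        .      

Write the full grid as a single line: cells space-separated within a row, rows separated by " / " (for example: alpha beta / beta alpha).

row 3 has {alpha,epsilon,eta}; column 3 has {beta,gamma,delta} — only zeta is left for (r3,c3).
row 3 has {alpha,epsilon,zeta,eta}; column 7 has {beta,delta,eta} — only gamma is left for (r3,c7).
row 5 has {gamma,delta,epsilon,zeta,eta}; column 6 has {alpha,eta} — only beta is left for (r5,c6).
row 6 has {beta,delta,eta}; column 1 has {alpha,gamma,delta,zeta,eta} — only epsilon is left for (r6,c1).
row 4 has {alpha}; column 1 has {alpha,gamma,delta,epsilon,zeta,eta} — only beta is left for (r4,c1).
row 5 has {beta,gamma,delta,epsilon,zeta,eta}; column 2 has {delta,epsilon} — only alpha is left for (r5,c2).
row 1 has {beta,zeta,eta}; column 2 has {alpha,delta,epsilon} — only gamma is left for (r1,c2).
row 1 has {beta,gamma,zeta,eta}; column 4 has {alpha,epsilon,eta} — only delta is left for (r1,c4).
row 3 has {alpha,gamma,epsilon,zeta,eta}; column 4 has {alpha,delta,epsilon,eta} — only beta is left for (r3,c4).
row 3 has {alpha,beta,gamma,epsilon,zeta,eta}; column 5 has {zeta} — only delta is left for (r3,c5).
row 6 has {beta,delta,epsilon,eta}; column 2 has {alpha,gamma,delta,epsilon} — only zeta is left for (r6,c2).
row 6 has {beta,delta,epsilon,zeta,eta}; column 6 has {alpha,beta,eta} — only gamma is left for (r6,c6).
row 2 has {gamma,delta}; column 4 has {alpha,beta,delta,epsilon,eta} — only zeta is left for (r2,c4).
row 2 has {gamma,delta,zeta}; column 6 has {alpha,beta,gamma,eta} — only epsilon is left for (r2,c6).
row 4 has {alpha,beta}; column 2 has {alpha,gamma,delta,epsilon,zeta} — only eta is left for (r4,c2).
row 4 has {alpha,beta,eta}; column 3 has {beta,gamma,delta,zeta} — only epsilon is left for (r4,c3).
row 4 has {alpha,beta,epsilon,eta}; column 5 has {delta,zeta} — only gamma is left for (r4,c5).
row 4 has {alpha,beta,gamma,epsilon,eta}; column 7 has {beta,gamma,delta,eta} — only zeta is left for (r4,c7).
row 6 has {beta,gamma,delta,epsilon,zeta,eta}; column 5 has {gamma,delta,zeta} — only alpha is left for (r6,c5).
row 7 has {alpha,delta}; column 3 has {beta,gamma,delta,epsilon,zeta} — only eta is left for (r7,c3).
row 7 has {alpha,delta,eta}; column 4 has {alpha,beta,delta,epsilon,zeta,eta} — only gamma is left for (r7,c4).
row 7 has {alpha,gamma,delta,eta}; column 6 has {alpha,beta,gamma,epsilon,eta} — only zeta is left for (r7,c6).
row 7 has {alpha,gamma,delta,zeta,eta}; column 7 has {beta,gamma,delta,zeta,eta} — only epsilon is left for (r7,c7).
row 1 has {beta,gamma,delta,zeta,eta}; column 5 has {alpha,gamma,delta,zeta} — only epsilon is left for (r1,c5).
row 1 has {beta,gamma,delta,epsilon,zeta,eta}; column 7 has {beta,gamma,delta,epsilon,zeta,eta} — only alpha is left for (r1,c7).
row 2 has {gamma,delta,epsilon,zeta}; column 2 has {alpha,gamma,delta,epsilon,zeta,eta} — only beta is left for (r2,c2).
row 2 has {beta,gamma,delta,epsilon,zeta}; column 3 has {beta,gamma,delta,epsilon,zeta,eta} — only alpha is left for (r2,c3).
row 2 has {alpha,beta,gamma,delta,epsilon,zeta}; column 5 has {alpha,gamma,delta,epsilon,zeta} — only eta is left for (r2,c5).
row 4 has {alpha,beta,gamma,epsilon,zeta,eta}; column 6 has {alpha,beta,gamma,epsilon,zeta,eta} — only delta is left for (r4,c6).
row 7 has {alpha,gamma,delta,epsilon,zeta,eta}; column 5 has {alpha,gamma,delta,epsilon,zeta,eta} — only beta is left for (r7,c5).

zeta gamma beta delta epsilon eta alpha / gamma beta alpha zeta eta epsilon delta / eta epsilon zeta beta delta alpha gamma / beta eta epsilon alpha gamma delta zeta / delta alpha gamma epsilon zeta beta eta / epsilon zeta delta eta alpha gamma beta / alpha delta eta gamma beta zeta epsilon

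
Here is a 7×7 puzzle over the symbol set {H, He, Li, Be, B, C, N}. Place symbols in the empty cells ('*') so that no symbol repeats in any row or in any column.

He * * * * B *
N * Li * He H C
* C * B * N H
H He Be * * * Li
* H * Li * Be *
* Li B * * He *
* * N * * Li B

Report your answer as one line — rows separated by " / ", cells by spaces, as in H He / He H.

He N H C Li B Be / N B Li Be He H C / Li C He B Be N H / H He Be N B C Li / B H C Li N Be He / Be Li B H C He N / C Be N He H Li B

(r2,c4): row 2 has {H,He,Li,C,N}; column 4 has {Li,B}, so it must be Be.
(r3,c3): row 3 has {H,B,C,N}; column 3 has {Li,Be,B,N}, so it must be He.
(r4,c6): row 4 has {H,He,Li,Be}; column 6 has {H,He,Li,Be,B,N}, so it must be C.
(r5,c3): row 5 has {H,Li,Be}; column 3 has {He,Li,Be,B,N}, so it must be C.
(r7,c2): row 7 has {Li,B,N}; column 2 has {H,He,Li,C}, so it must be Be.
(r1,c2): row 1 has {He,B}; column 2 has {H,He,Li,Be,C}, so it must be N.
(r1,c3): row 1 has {He,B,N}; column 3 has {He,Li,Be,B,C,N}, so it must be H.
(r1,c4): row 1 has {H,He,B,N}; column 4 has {Li,Be,B}, so it must be C.
(r1,c7): row 1 has {H,He,B,C,N}; column 7 has {H,Li,B,C}, so it must be Be.
(r2,c2): row 2 has {H,He,Li,Be,C,N}; column 2 has {H,He,Li,Be,C,N}, so it must be B.
(r4,c4): row 4 has {H,He,Li,Be,C}; column 4 has {Li,Be,B,C}, so it must be N.
(r4,c5): row 4 has {H,He,Li,Be,C,N}; column 5 has {He}, so it must be B.
(r5,c1): row 5 has {H,Li,Be,C}; column 1 has {H,He,N}, so it must be B.
(r5,c5): row 5 has {H,Li,Be,B,C}; column 5 has {He,B}, so it must be N.
(r5,c7): row 5 has {H,Li,Be,B,C,N}; column 7 has {H,Li,Be,B,C}, so it must be He.
(r6,c4): row 6 has {He,Li,B}; column 4 has {Li,Be,B,C,N}, so it must be H.
(r6,c7): row 6 has {H,He,Li,B}; column 7 has {H,He,Li,Be,B,C}, so it must be N.
(r7,c1): row 7 has {Li,Be,B,N}; column 1 has {H,He,B,N}, so it must be C.
(r7,c4): row 7 has {Li,Be,B,C,N}; column 4 has {H,Li,Be,B,C,N}, so it must be He.
(r7,c5): row 7 has {He,Li,Be,B,C,N}; column 5 has {He,B,N}, so it must be H.
(r1,c5): row 1 has {H,He,Be,B,C,N}; column 5 has {H,He,B,N}, so it must be Li.
(r3,c5): row 3 has {H,He,B,C,N}; column 5 has {H,He,Li,B,N}, so it must be Be.
(r6,c1): row 6 has {H,He,Li,B,N}; column 1 has {H,He,B,C,N}, so it must be Be.
(r6,c5): row 6 has {H,He,Li,Be,B,N}; column 5 has {H,He,Li,Be,B,N}, so it must be C.
(r3,c1): row 3 has {H,He,Be,B,C,N}; column 1 has {H,He,Be,B,C,N}, so it must be Li.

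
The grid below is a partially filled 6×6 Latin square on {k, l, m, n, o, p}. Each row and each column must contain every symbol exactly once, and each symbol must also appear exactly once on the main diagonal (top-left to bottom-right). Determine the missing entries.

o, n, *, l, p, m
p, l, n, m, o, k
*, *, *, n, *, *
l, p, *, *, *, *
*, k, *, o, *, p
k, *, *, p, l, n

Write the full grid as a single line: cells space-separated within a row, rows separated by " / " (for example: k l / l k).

o n k l p m / p l n m o k / m o p n k l / l p m k n o / n k l o m p / k m o p l n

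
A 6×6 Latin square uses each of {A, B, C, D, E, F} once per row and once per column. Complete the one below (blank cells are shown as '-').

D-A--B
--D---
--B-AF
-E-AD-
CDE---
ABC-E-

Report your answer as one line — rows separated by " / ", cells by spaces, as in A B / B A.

D F A E C B / F A D C B E / E C B D A F / B E F A D C / C D E B F A / A B C F E D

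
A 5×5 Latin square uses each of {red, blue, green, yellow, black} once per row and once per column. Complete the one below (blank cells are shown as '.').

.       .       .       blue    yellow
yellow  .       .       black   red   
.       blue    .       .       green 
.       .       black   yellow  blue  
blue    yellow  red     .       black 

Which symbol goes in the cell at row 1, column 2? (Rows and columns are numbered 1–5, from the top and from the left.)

black

row 1 has {blue,yellow}; column 3 has {red,black} — only green is left for (r1,c3).
row 2 has {red,yellow,black}; column 2 has {blue,yellow} — only green is left for (r2,c2).
row 2 has {red,green,yellow,black}; column 3 has {red,green,black} — only blue is left for (r2,c3).
row 3 has {blue,green}; column 3 has {red,blue,green,black} — only yellow is left for (r3,c3).
row 3 has {blue,green,yellow}; column 4 has {blue,yellow,black} — only red is left for (r3,c4).
row 4 has {blue,yellow,black}; column 2 has {blue,green,yellow} — only red is left for (r4,c2).
row 5 has {red,blue,yellow,black}; column 4 has {red,blue,yellow,black} — only green is left for (r5,c4).
row 1 has {blue,green,yellow}; column 2 has {red,blue,green,yellow} — only black is left for (r1,c2).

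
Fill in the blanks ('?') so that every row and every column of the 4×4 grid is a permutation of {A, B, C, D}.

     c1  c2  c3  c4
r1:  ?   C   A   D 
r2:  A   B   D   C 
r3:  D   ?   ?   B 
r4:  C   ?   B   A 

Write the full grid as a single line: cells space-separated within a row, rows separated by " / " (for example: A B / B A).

B C A D / A B D C / D A C B / C D B A

row 1 has {A,C,D}; column 1 has {A,C,D} — only B is left for (r1,c1).
row 3 has {B,D}; column 2 has {B,C} — only A is left for (r3,c2).
row 3 has {A,B,D}; column 3 has {A,B,D} — only C is left for (r3,c3).
row 4 has {A,B,C}; column 2 has {A,B,C} — only D is left for (r4,c2).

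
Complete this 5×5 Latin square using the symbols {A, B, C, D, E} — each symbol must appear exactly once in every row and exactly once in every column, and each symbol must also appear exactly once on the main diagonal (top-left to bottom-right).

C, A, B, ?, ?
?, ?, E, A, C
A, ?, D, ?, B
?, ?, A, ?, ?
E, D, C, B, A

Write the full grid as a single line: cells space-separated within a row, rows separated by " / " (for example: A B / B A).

(r2,c2) = B
(r4,c4) = E
(r4,c5) = D
(r1,c4) = D
(r1,c5) = E
(r2,c1) = D
(r3,c4) = C
(r4,c1) = B
(r4,c2) = C
(r3,c2) = E

C A B D E / D B E A C / A E D C B / B C A E D / E D C B A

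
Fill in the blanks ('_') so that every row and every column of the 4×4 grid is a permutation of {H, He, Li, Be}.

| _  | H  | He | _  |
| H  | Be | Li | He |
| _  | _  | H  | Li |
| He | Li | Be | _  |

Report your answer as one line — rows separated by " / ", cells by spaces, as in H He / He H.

(r1,c4) = Be
(r3,c1) = Be
(r3,c2) = He
(r4,c4) = H
(r1,c1) = Li

Li H He Be / H Be Li He / Be He H Li / He Li Be H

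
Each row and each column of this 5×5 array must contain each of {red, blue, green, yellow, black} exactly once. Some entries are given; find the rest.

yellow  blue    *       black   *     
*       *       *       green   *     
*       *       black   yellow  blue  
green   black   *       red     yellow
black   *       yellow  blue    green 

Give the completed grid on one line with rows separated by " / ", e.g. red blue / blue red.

At row 1, column 5: row 1 has {blue,yellow,black}; column 5 has {blue,green,yellow}; that leaves red.
At row 2, column 5: row 2 has {green}; column 5 has {red,blue,green,yellow}; that leaves black.
At row 3, column 1: row 3 has {blue,yellow,black}; column 1 has {green,yellow,black}; that leaves red.
At row 3, column 2: row 3 has {red,blue,yellow,black}; column 2 has {blue,black}; that leaves green.
At row 4, column 3: row 4 has {red,green,yellow,black}; column 3 has {yellow,black}; that leaves blue.
At row 5, column 2: row 5 has {blue,green,yellow,black}; column 2 has {blue,green,black}; that leaves red.
At row 1, column 3: row 1 has {red,blue,yellow,black}; column 3 has {blue,yellow,black}; that leaves green.
At row 2, column 1: row 2 has {green,black}; column 1 has {red,green,yellow,black}; that leaves blue.
At row 2, column 2: row 2 has {blue,green,black}; column 2 has {red,blue,green,black}; that leaves yellow.
At row 2, column 3: row 2 has {blue,green,yellow,black}; column 3 has {blue,green,yellow,black}; that leaves red.

yellow blue green black red / blue yellow red green black / red green black yellow blue / green black blue red yellow / black red yellow blue green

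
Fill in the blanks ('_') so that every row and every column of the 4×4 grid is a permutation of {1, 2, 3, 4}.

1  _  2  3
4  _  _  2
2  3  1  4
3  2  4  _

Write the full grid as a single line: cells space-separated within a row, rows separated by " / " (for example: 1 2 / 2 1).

1 4 2 3 / 4 1 3 2 / 2 3 1 4 / 3 2 4 1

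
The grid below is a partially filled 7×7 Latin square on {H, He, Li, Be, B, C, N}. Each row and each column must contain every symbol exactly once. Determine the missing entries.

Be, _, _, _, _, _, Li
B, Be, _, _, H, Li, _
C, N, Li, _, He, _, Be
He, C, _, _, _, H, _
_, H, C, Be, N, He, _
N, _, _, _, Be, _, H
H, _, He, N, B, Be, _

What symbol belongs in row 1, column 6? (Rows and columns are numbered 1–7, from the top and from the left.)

N

(r1,c5) = C
(r2,c3) = N
(r3,c6) = B
(r4,c5) = Li
(r5,c1) = Li
(r5,c7) = B
(r6,c3) = B
(r6,c6) = C
(r7,c2) = Li
(r7,c7) = C
(r1,c3) = H
(r1,c6) = N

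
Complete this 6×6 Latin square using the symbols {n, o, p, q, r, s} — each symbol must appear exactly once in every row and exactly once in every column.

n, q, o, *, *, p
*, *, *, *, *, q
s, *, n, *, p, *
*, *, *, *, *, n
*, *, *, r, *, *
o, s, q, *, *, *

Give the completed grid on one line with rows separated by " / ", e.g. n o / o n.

n q o s r p / p o r n s q / s r n q p o / r p s o q n / q n p r o s / o s q p n r

(r1,c4) = s
(r1,c5) = r
(r6,c5) = n
(r6,c6) = r
(r3,c6) = o
(r5,c6) = s
(r6,c4) = p
(r3,c2) = r
(r3,c4) = q
(r4,c4) = o
(r5,c3) = p
(r2,c4) = n
(r4,c2) = p
(r5,c1) = q
(r5,c5) = o
(r2,c2) = o
(r2,c5) = s
(r4,c1) = r
(r4,c3) = s
(r4,c5) = q
(r5,c2) = n
(r2,c1) = p
(r2,c3) = r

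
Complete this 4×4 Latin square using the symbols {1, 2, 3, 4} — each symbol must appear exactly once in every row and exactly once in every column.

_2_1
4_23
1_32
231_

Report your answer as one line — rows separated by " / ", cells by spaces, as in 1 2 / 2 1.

Cell (r1,c1): row 1 has {1,2}; column 1 has {1,2,4} → 3.
Cell (r1,c3): row 1 has {1,2,3}; column 3 has {1,2,3} → 4.
Cell (r2,c2): row 2 has {2,3,4}; column 2 has {2,3} → 1.
Cell (r3,c2): row 3 has {1,2,3}; column 2 has {1,2,3} → 4.
Cell (r4,c4): row 4 has {1,2,3}; column 4 has {1,2,3} → 4.

3 2 4 1 / 4 1 2 3 / 1 4 3 2 / 2 3 1 4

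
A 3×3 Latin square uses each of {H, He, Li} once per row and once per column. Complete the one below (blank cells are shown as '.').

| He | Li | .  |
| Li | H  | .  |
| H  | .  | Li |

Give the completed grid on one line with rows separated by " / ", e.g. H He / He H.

(r1,c3): row 1 has {He,Li}; column 3 has {Li}, so it must be H.
(r2,c3): row 2 has {H,Li}; column 3 has {H,Li}, so it must be He.
(r3,c2): row 3 has {H,Li}; column 2 has {H,Li}, so it must be He.

He Li H / Li H He / H He Li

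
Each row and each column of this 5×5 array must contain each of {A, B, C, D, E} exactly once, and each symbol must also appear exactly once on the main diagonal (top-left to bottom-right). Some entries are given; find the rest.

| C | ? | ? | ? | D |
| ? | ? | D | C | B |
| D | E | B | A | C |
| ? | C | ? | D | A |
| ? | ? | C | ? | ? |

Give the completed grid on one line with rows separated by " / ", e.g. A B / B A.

C B A E D / E A D C B / D E B A C / B C E D A / A D C B E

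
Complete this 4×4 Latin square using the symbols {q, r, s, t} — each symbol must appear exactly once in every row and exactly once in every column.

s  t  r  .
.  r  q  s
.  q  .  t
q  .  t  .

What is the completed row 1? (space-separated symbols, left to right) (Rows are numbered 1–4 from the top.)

s t r q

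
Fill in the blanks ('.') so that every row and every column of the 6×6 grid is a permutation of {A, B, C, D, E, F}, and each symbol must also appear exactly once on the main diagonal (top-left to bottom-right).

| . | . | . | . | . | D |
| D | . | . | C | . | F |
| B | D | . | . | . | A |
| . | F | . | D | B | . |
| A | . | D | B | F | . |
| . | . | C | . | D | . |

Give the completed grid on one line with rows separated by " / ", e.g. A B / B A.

(r3,c3): row 3 has {A,B,D}; column 3 has {C,D}; the diagonal has {D,F}, so it must be E.
(r3,c4): row 3 has {A,B,D,E}; column 4 has {B,C,D}, so it must be F.
(r3,c5): row 3 has {A,B,D,E,F}; column 5 has {B,D,F}, so it must be C.
(r4,c3): row 4 has {B,D,F}; column 3 has {C,D,E}, so it must be A.
(r6,c6): row 6 has {C,D}; column 6 has {A,D,F}; the diagonal has {D,E,F}, so it must be B.
(r1,c1): row 1 has {D}; column 1 has {A,B,D}; the diagonal has {B,D,E,F}, so it must be C.
(r2,c2): row 2 has {C,D,F}; column 2 has {D,F}; the diagonal has {B,C,D,E,F}, so it must be A.
(r2,c3): row 2 has {A,C,D,F}; column 3 has {A,C,D,E}, so it must be B.
(r2,c5): row 2 has {A,B,C,D,F}; column 5 has {B,C,D,F}, so it must be E.
(r4,c1): row 4 has {A,B,D,F}; column 1 has {A,B,C,D}, so it must be E.
(r4,c6): row 4 has {A,B,D,E,F}; column 6 has {A,B,D,F}, so it must be C.
(r5,c6): row 5 has {A,B,D,F}; column 6 has {A,B,C,D,F}, so it must be E.
(r6,c1): row 6 has {B,C,D}; column 1 has {A,B,C,D,E}, so it must be F.
(r6,c2): row 6 has {B,C,D,F}; column 2 has {A,D,F}, so it must be E.
(r6,c4): row 6 has {B,C,D,E,F}; column 4 has {B,C,D,F}, so it must be A.
(r1,c2): row 1 has {C,D}; column 2 has {A,D,E,F}, so it must be B.
(r1,c3): row 1 has {B,C,D}; column 3 has {A,B,C,D,E}, so it must be F.
(r1,c4): row 1 has {B,C,D,F}; column 4 has {A,B,C,D,F}, so it must be E.
(r1,c5): row 1 has {B,C,D,E,F}; column 5 has {B,C,D,E,F}, so it must be A.
(r5,c2): row 5 has {A,B,D,E,F}; column 2 has {A,B,D,E,F}, so it must be C.

C B F E A D / D A B C E F / B D E F C A / E F A D B C / A C D B F E / F E C A D B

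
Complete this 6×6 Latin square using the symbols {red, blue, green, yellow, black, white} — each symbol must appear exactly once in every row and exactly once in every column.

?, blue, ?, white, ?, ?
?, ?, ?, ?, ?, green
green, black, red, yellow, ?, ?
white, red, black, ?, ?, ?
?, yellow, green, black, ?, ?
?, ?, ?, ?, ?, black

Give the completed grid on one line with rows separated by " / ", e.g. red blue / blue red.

black blue yellow white green red / yellow white blue red black green / green black red yellow white blue / white red black green blue yellow / blue yellow green black red white / red green white blue yellow black

(r1,c3): row 1 has {blue,white}; column 3 has {red,green,black}, so it must be yellow.
(r1,c6): row 1 has {blue,yellow,white}; column 6 has {green,black}, so it must be red.
(r2,c2): row 2 has {green}; column 2 has {red,blue,yellow,black}, so it must be white.
(r2,c3): row 2 has {green,white}; column 3 has {red,green,yellow,black}, so it must be blue.
(r2,c4): row 2 has {blue,green,white}; column 4 has {yellow,black,white}, so it must be red.
(r6,c2): row 6 has {black}; column 2 has {red,blue,yellow,black,white}, so it must be green.
(r6,c3): row 6 has {green,black}; column 3 has {red,blue,green,yellow,black}, so it must be white.
(r6,c4): row 6 has {green,black,white}; column 4 has {red,yellow,black,white}, so it must be blue.
(r1,c1): row 1 has {red,blue,yellow,white}; column 1 has {green,white}, so it must be black.
(r1,c5): row 1 has {red,blue,yellow,black,white}; column 5 is empty so far, so it must be green.
(r2,c1): row 2 has {red,blue,green,white}; column 1 has {green,black,white}, so it must be yellow.
(r2,c5): row 2 has {red,blue,green,yellow,white}; column 5 has {green}, so it must be black.
(r4,c4): row 4 has {red,black,white}; column 4 has {red,blue,yellow,black,white}, so it must be green.
(r6,c1): row 6 has {blue,green,black,white}; column 1 has {green,yellow,black,white}, so it must be red.
(r6,c5): row 6 has {red,blue,green,black,white}; column 5 has {green,black}, so it must be yellow.
(r4,c5): row 4 has {red,green,black,white}; column 5 has {green,yellow,black}, so it must be blue.
(r4,c6): row 4 has {red,blue,green,black,white}; column 6 has {red,green,black}, so it must be yellow.
(r5,c1): row 5 has {green,yellow,black}; column 1 has {red,green,yellow,black,white}, so it must be blue.
(r5,c6): row 5 has {blue,green,yellow,black}; column 6 has {red,green,yellow,black}, so it must be white.
(r3,c5): row 3 has {red,green,yellow,black}; column 5 has {blue,green,yellow,black}, so it must be white.
(r3,c6): row 3 has {red,green,yellow,black,white}; column 6 has {red,green,yellow,black,white}, so it must be blue.
(r5,c5): row 5 has {blue,green,yellow,black,white}; column 5 has {blue,green,yellow,black,white}, so it must be red.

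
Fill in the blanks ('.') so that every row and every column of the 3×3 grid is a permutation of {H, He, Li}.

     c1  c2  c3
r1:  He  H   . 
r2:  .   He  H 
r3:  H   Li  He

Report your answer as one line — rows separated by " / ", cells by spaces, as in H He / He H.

He H Li / Li He H / H Li He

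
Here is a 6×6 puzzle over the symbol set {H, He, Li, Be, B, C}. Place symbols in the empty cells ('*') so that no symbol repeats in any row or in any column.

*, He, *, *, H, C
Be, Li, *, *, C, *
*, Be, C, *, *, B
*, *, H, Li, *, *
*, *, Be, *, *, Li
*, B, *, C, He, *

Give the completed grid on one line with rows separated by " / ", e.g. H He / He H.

(r3,c5) = Li
(r4,c2) = C
(r5,c2) = H
(r5,c5) = B
(r6,c3) = Li
(r1,c3) = B
(r1,c4) = Be
(r2,c3) = He
(r2,c6) = H
(r4,c5) = Be
(r4,c6) = He
(r5,c4) = He
(r6,c1) = H
(r6,c6) = Be
(r1,c1) = Li
(r2,c4) = B
(r3,c1) = He
(r3,c4) = H
(r4,c1) = B
(r5,c1) = C

Li He B Be H C / Be Li He B C H / He Be C H Li B / B C H Li Be He / C H Be He B Li / H B Li C He Be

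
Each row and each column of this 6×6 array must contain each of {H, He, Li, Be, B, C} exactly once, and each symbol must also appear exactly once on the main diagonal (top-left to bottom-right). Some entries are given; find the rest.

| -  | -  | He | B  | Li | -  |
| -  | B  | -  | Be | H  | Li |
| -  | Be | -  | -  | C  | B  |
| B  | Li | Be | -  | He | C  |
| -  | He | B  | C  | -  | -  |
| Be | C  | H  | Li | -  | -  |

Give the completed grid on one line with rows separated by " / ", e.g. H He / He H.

(r1,c2): row 1 has {He,Li,B}; column 2 has {He,Li,Be,B,C}, so it must be H.
(r1,c6): row 1 has {H,He,Li,B}; column 6 has {Li,B,C}, so it must be Be.
(r2,c3): row 2 has {H,Li,Be,B}; column 3 has {H,He,Be,B}, so it must be C.
(r3,c3): row 3 has {Be,B,C}; column 3 has {H,He,Be,B,C}; the diagonal has {B}, so it must be Li.
(r4,c4): row 4 has {He,Li,Be,B,C}; column 4 has {Li,Be,B,C}; the diagonal has {Li,B}, so it must be H.
(r5,c5): row 5 has {He,B,C}; column 5 has {H,He,Li,C}; the diagonal has {H,Li,B}, so it must be Be.
(r5,c6): row 5 has {He,Be,B,C}; column 6 has {Li,Be,B,C}, so it must be H.
(r6,c5): row 6 has {H,Li,Be,C}; column 5 has {H,He,Li,Be,C}, so it must be B.
(r6,c6): row 6 has {H,Li,Be,B,C}; column 6 has {H,Li,Be,B,C}; the diagonal has {H,Li,Be,B}, so it must be He.
(r1,c1): row 1 has {H,He,Li,Be,B}; column 1 has {Be,B}; the diagonal has {H,He,Li,Be,B}, so it must be C.
(r2,c1): row 2 has {H,Li,Be,B,C}; column 1 has {Be,B,C}, so it must be He.
(r3,c1): row 3 has {Li,Be,B,C}; column 1 has {He,Be,B,C}, so it must be H.
(r3,c4): row 3 has {H,Li,Be,B,C}; column 4 has {H,Li,Be,B,C}, so it must be He.
(r5,c1): row 5 has {H,He,Be,B,C}; column 1 has {H,He,Be,B,C}, so it must be Li.

C H He B Li Be / He B C Be H Li / H Be Li He C B / B Li Be H He C / Li He B C Be H / Be C H Li B He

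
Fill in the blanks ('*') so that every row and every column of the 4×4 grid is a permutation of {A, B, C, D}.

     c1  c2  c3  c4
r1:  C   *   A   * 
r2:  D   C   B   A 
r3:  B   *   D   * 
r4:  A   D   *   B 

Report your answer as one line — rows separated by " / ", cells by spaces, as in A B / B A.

(r1,c2) = B
(r1,c4) = D
(r3,c2) = A
(r3,c4) = C
(r4,c3) = C

C B A D / D C B A / B A D C / A D C B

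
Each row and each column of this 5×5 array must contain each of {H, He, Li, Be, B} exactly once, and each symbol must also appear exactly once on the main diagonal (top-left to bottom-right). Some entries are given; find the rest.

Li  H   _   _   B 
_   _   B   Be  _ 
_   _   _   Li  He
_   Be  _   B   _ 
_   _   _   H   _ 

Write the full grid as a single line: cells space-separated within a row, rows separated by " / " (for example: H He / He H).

Li H Be He B / H He B Be Li / Be B H Li He / He Be Li B H / B Li He H Be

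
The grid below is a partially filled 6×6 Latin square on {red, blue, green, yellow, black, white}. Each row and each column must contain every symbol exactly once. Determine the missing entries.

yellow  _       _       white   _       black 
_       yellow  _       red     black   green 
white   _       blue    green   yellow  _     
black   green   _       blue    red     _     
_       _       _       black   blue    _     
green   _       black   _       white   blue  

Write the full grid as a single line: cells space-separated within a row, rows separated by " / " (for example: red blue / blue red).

(r1,c5) = green
(r2,c1) = blue
(r2,c3) = white
(r3,c6) = red
(r4,c3) = yellow
(r4,c6) = white
(r5,c1) = red
(r5,c2) = white
(r5,c3) = green
(r5,c6) = yellow
(r6,c2) = red
(r6,c4) = yellow
(r1,c2) = blue
(r1,c3) = red
(r3,c2) = black

yellow blue red white green black / blue yellow white red black green / white black blue green yellow red / black green yellow blue red white / red white green black blue yellow / green red black yellow white blue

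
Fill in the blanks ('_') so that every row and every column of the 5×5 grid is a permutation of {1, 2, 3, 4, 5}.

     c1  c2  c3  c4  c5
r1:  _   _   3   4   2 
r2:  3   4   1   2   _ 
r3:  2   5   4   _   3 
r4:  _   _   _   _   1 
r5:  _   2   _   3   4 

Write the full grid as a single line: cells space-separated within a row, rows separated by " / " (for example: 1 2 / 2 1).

(r1,c2) = 1
(r2,c5) = 5
(r3,c4) = 1
(r4,c2) = 3
(r4,c4) = 5
(r5,c3) = 5
(r1,c1) = 5
(r4,c1) = 4
(r4,c3) = 2
(r5,c1) = 1

5 1 3 4 2 / 3 4 1 2 5 / 2 5 4 1 3 / 4 3 2 5 1 / 1 2 5 3 4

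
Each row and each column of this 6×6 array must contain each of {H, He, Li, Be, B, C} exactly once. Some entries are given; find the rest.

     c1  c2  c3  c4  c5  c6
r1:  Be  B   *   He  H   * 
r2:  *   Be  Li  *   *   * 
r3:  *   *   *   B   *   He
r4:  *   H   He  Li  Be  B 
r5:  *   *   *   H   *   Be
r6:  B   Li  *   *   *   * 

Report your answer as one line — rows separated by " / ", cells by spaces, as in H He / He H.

Be B C He H Li / He Be Li C B H / H C Be B Li He / C H He Li Be B / Li He B H C Be / B Li H Be He C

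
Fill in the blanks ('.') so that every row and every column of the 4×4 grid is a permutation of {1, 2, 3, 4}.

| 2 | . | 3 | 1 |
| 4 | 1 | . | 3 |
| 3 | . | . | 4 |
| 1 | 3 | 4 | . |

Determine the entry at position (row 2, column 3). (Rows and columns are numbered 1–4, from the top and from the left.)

(r1,c2) = 4
(r2,c3) = 2

2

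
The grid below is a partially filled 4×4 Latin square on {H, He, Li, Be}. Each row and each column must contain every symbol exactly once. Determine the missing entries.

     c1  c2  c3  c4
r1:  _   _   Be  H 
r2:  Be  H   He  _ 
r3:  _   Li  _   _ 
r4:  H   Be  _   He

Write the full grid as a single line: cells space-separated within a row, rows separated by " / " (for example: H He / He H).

Li He Be H / Be H He Li / He Li H Be / H Be Li He

(r1,c2): row 1 has {H,Be}; column 2 has {H,Li,Be}, so it must be He.
(r2,c4): row 2 has {H,He,Be}; column 4 has {H,He}, so it must be Li.
(r3,c1): row 3 has {Li}; column 1 has {H,Be}, so it must be He.
(r3,c3): row 3 has {He,Li}; column 3 has {He,Be}, so it must be H.
(r3,c4): row 3 has {H,He,Li}; column 4 has {H,He,Li}, so it must be Be.
(r4,c3): row 4 has {H,He,Be}; column 3 has {H,He,Be}, so it must be Li.
(r1,c1): row 1 has {H,He,Be}; column 1 has {H,He,Be}, so it must be Li.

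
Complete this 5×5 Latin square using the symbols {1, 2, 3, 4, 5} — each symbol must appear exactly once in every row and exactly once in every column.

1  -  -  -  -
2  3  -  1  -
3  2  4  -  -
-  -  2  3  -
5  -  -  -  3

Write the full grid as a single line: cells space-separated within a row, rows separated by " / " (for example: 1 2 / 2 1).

1 5 3 4 2 / 2 3 5 1 4 / 3 2 4 5 1 / 4 1 2 3 5 / 5 4 1 2 3

(r2,c3) = 5
(r2,c5) = 4
(r3,c4) = 5
(r3,c5) = 1
(r4,c1) = 4
(r4,c5) = 5
(r5,c3) = 1
(r1,c3) = 3
(r1,c5) = 2
(r4,c2) = 1
(r5,c2) = 4
(r5,c4) = 2
(r1,c2) = 5
(r1,c4) = 4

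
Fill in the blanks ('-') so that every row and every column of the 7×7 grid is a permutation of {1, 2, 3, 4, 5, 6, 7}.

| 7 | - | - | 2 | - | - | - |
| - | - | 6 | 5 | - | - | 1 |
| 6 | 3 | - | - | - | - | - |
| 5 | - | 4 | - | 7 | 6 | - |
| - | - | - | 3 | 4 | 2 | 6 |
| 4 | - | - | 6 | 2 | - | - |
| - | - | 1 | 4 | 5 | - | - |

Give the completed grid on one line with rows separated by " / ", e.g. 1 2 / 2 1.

row 2 has {1,5,6}; column 5 has {2,4,5,7} — only 3 is left for (r2,c5).
row 3 has {3,6}; column 5 has {2,3,4,5,7} — only 1 is left for (r3,c5).
row 4 has {4,5,6,7}; column 4 has {2,3,4,5,6} — only 1 is left for (r4,c4).
row 5 has {2,3,4,6}; column 1 has {4,5,6,7} — only 1 is left for (r5,c1).
row 1 has {2,7}; column 5 has {1,2,3,4,5,7} — only 6 is left for (r1,c5).
row 2 has {1,3,5,6}; column 1 has {1,4,5,6,7} — only 2 is left for (r2,c1).
row 3 has {1,3,6}; column 4 has {1,2,3,4,5,6} — only 7 is left for (r3,c4).
row 4 has {1,4,5,6,7}; column 2 has {3} — only 2 is left for (r4,c2).
row 4 has {1,2,4,5,6,7}; column 7 has {1,6} — only 3 is left for (r4,c7).
row 7 has {1,4,5}; column 1 has {1,2,4,5,6,7} — only 3 is left for (r7,c1).
row 7 has {1,3,4,5}; column 6 has {2,6} — only 7 is left for (r7,c6).
row 7 has {1,3,4,5,7}; column 7 has {1,3,6} — only 2 is left for (r7,c7).
row 2 has {1,2,3,5,6}; column 6 has {2,6,7} — only 4 is left for (r2,c6).
row 3 has {1,3,6,7}; column 6 has {2,4,6,7} — only 5 is left for (r3,c6).
row 3 has {1,3,5,6,7}; column 7 has {1,2,3,6} — only 4 is left for (r3,c7).
row 7 has {1,2,3,4,5,7}; column 2 has {2,3} — only 6 is left for (r7,c2).
row 1 has {2,6,7}; column 7 has {1,2,3,4,6} — only 5 is left for (r1,c7).
row 2 has {1,2,3,4,5,6}; column 2 has {2,3,6} — only 7 is left for (r2,c2).
row 3 has {1,3,4,5,6,7}; column 3 has {1,4,6} — only 2 is left for (r3,c3).
row 5 has {1,2,3,4,6}; column 2 has {2,3,6,7} — only 5 is left for (r5,c2).
row 5 has {1,2,3,4,5,6}; column 3 has {1,2,4,6} — only 7 is left for (r5,c3).
row 6 has {2,4,6}; column 2 has {2,3,5,6,7} — only 1 is left for (r6,c2).
row 6 has {1,2,4,6}; column 6 has {2,4,5,6,7} — only 3 is left for (r6,c6).
row 6 has {1,2,3,4,6}; column 7 has {1,2,3,4,5,6} — only 7 is left for (r6,c7).
row 1 has {2,5,6,7}; column 2 has {1,2,3,5,6,7} — only 4 is left for (r1,c2).
row 1 has {2,4,5,6,7}; column 3 has {1,2,4,6,7} — only 3 is left for (r1,c3).
row 1 has {2,3,4,5,6,7}; column 6 has {2,3,4,5,6,7} — only 1 is left for (r1,c6).
row 6 has {1,2,3,4,6,7}; column 3 has {1,2,3,4,6,7} — only 5 is left for (r6,c3).

7 4 3 2 6 1 5 / 2 7 6 5 3 4 1 / 6 3 2 7 1 5 4 / 5 2 4 1 7 6 3 / 1 5 7 3 4 2 6 / 4 1 5 6 2 3 7 / 3 6 1 4 5 7 2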